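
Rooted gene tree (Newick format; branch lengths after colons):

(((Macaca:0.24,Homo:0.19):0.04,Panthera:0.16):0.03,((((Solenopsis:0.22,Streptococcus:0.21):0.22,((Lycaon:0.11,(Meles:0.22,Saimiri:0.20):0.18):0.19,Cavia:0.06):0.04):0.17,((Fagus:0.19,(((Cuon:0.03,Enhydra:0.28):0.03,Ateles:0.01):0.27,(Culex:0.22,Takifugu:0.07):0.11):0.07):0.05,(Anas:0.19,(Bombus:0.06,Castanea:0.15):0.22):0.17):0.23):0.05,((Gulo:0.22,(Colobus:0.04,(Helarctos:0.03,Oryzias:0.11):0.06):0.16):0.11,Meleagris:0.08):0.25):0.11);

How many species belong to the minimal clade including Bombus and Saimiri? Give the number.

The MRCA of Bombus and Saimiri is the node subtending (((Solenopsis,Streptococcus),((Lycaon,(Meles,Saimiri)),Cavia)),((Fagus,(((Cuon,Enhydra),Ateles),(Culex,Takifugu))),(Anas,(Bombus,Castanea)))).
That clade contains 15 terminal taxa: Anas, Ateles, Bombus, Castanea, Cavia, Culex, Cuon, Enhydra, Fagus, Lycaon, Meles, Saimiri, Solenopsis, Streptococcus, Takifugu.

15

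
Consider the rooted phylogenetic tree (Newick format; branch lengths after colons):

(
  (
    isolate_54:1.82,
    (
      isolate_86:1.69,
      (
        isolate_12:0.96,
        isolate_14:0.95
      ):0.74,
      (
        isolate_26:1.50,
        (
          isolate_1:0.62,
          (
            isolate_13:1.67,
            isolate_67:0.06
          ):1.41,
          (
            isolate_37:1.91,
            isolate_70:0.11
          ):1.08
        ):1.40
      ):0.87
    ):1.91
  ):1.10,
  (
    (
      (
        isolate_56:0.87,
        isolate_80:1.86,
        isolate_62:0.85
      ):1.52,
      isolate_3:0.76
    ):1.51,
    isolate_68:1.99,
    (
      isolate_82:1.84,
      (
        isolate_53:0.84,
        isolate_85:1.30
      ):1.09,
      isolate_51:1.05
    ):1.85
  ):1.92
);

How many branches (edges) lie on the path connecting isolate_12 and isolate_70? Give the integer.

The MRCA of isolate_12 and isolate_70 is the node subtending (isolate_86,(isolate_12,isolate_14),(isolate_26,(isolate_1,(isolate_13,isolate_67),(isolate_37,isolate_70)))).
From isolate_12 up to that node: 2 branches. From isolate_70 up to the same node: 4 branches. Total: 2 + 4 = 6.

6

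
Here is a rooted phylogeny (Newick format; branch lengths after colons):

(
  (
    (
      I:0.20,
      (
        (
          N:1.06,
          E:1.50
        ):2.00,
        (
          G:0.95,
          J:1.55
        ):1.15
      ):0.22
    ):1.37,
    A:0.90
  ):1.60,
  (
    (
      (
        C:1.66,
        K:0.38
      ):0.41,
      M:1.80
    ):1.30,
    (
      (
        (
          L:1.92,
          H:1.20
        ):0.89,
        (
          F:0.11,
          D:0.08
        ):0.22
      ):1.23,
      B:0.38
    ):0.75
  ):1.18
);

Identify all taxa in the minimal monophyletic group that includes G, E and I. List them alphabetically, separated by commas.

Tracing G: it sits inside (G,J).
Tracing E: it sits inside (N,E).
Tracing I: it sits inside (I,((N,E),(G,J))).
The smallest clade enclosing all 3 is (I,((N,E),(G,J))); the answer is its 5 terminal taxa in alphabetical order.

E, G, I, J, N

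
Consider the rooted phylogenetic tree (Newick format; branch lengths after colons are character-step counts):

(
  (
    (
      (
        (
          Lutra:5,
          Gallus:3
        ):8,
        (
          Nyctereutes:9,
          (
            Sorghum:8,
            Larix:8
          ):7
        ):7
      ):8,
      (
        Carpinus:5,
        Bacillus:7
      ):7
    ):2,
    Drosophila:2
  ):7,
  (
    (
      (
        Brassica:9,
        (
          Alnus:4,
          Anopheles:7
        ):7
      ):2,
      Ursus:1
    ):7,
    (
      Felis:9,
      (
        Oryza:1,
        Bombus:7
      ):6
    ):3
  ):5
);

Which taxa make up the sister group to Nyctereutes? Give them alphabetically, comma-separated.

Larix, Sorghum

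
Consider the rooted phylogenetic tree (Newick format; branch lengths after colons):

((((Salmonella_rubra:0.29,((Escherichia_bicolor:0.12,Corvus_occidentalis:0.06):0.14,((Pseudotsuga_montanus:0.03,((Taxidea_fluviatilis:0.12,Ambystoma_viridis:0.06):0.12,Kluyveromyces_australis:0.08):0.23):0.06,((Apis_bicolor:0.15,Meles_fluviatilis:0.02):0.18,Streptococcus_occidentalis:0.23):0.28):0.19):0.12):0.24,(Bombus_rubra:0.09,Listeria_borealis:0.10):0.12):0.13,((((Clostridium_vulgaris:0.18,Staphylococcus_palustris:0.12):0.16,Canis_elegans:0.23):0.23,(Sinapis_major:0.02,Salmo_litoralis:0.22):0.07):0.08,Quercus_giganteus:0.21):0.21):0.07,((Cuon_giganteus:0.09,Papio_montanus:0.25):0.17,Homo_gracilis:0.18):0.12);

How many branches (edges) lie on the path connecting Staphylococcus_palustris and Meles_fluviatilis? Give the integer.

The MRCA of Staphylococcus_palustris and Meles_fluviatilis is the node subtending (((Salmonella_rubra,((Escherichia_bicolor,Corvus_occidentalis),((Pseudotsuga_montanus,((Taxidea_fluviatilis,Ambystoma_viridis),Kluyveromyces_australis)),((Apis_bicolor,Meles_fluviatilis),Streptococcus_occidentalis)))),(Bombus_rubra,Listeria_borealis)),((((Clostridium_vulgaris,Staphylococcus_palustris),Canis_elegans),(Sinapis_major,Salmo_litoralis)),Quercus_giganteus)).
From Staphylococcus_palustris up to that node: 5 branches. From Meles_fluviatilis up to the same node: 7 branches. Total: 5 + 7 = 12.

12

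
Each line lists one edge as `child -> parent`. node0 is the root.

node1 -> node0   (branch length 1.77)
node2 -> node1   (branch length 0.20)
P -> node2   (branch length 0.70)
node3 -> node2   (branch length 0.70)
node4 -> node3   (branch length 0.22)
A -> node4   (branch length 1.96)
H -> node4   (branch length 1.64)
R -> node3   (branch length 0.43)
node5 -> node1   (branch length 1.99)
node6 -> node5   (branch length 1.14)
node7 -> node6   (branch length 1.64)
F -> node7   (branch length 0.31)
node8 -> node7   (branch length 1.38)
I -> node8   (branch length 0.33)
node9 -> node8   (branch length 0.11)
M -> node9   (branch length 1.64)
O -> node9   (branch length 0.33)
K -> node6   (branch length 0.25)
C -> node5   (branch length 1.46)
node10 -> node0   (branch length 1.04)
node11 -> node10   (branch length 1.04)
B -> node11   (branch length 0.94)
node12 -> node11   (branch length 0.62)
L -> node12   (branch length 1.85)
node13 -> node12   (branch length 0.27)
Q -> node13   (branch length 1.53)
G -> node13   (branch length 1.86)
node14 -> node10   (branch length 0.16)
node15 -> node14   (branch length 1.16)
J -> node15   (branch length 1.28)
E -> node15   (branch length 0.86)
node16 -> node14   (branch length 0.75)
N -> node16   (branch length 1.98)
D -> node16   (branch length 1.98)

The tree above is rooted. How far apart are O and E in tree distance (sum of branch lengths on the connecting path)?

The path runs O → … → MRCA → … → E; the MRCA is the root of the tree.
Branch lengths along that path: 0.33 + 0.11 + 1.38 + 1.64 + 1.14 + 1.99 + 1.77 + 1.04 + 0.16 + 1.16 + 0.86 = 11.58.

11.58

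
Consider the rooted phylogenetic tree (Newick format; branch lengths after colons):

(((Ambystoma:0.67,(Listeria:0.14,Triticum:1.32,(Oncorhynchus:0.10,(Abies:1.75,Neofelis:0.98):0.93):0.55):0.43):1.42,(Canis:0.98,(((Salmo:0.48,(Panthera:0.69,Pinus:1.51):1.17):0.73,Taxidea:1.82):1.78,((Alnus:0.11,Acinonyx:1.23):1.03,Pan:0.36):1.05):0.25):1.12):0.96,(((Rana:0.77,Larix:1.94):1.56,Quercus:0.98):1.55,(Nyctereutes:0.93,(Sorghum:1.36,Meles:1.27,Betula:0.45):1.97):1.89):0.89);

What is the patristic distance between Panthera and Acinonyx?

7.68

The path runs Panthera → … → MRCA → … → Acinonyx; the MRCA is the node subtending (((Salmo,(Panthera,Pinus)),Taxidea),((Alnus,Acinonyx),Pan)).
Branch lengths along that path: 0.69 + 1.17 + 0.73 + 1.78 + 1.05 + 1.03 + 1.23 = 7.68.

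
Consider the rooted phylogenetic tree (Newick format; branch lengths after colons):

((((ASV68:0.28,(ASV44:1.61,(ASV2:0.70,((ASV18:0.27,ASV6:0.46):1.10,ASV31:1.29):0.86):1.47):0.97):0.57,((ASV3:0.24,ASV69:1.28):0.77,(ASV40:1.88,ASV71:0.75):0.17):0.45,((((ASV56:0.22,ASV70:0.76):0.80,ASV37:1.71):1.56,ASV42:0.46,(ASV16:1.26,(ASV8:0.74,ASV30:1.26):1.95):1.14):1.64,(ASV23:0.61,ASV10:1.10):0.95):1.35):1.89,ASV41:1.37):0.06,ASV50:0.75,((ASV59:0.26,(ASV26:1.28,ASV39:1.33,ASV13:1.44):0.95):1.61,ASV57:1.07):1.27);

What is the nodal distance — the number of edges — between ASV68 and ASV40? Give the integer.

The MRCA of ASV68 and ASV40 is the node subtending ((ASV68,(ASV44,(ASV2,((ASV18,ASV6),ASV31)))),((ASV3,ASV69),(ASV40,ASV71)),((((ASV56,ASV70),ASV37),ASV42,(ASV16,(ASV8,ASV30))),(ASV23,ASV10))).
From ASV68 up to that node: 2 branches. From ASV40 up to the same node: 3 branches. Total: 2 + 3 = 5.

5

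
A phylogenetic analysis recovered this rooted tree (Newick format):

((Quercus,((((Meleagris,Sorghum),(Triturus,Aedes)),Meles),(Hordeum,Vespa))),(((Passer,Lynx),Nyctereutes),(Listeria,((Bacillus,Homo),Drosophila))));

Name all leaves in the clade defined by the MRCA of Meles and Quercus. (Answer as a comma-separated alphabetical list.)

Tracing Meles: it sits inside (((Meleagris,Sorghum),(Triturus,Aedes)),Meles).
Tracing Quercus: it sits inside (Quercus,((((Meleagris,Sorghum),(Triturus,Aedes)),Meles),(Hordeum,Vespa))).
The smallest clade enclosing both is (Quercus,((((Meleagris,Sorghum),(Triturus,Aedes)),Meles),(Hordeum,Vespa))); the answer is its 8 terminal taxa in alphabetical order.

Aedes, Hordeum, Meleagris, Meles, Quercus, Sorghum, Triturus, Vespa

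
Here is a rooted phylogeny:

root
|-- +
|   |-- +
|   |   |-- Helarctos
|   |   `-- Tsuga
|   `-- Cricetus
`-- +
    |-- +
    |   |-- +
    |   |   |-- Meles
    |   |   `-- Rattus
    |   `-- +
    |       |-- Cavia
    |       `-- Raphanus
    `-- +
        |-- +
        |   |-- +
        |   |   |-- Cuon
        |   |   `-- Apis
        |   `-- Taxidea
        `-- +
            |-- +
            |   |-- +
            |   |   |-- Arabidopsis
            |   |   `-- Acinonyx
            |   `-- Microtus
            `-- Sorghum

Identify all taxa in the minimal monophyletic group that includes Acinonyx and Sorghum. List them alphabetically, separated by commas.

Tracing Acinonyx: it sits inside (Arabidopsis,Acinonyx).
Tracing Sorghum: it sits inside (((Arabidopsis,Acinonyx),Microtus),Sorghum).
The smallest clade enclosing both is (((Arabidopsis,Acinonyx),Microtus),Sorghum); the answer is its 4 terminal taxa in alphabetical order.

Acinonyx, Arabidopsis, Microtus, Sorghum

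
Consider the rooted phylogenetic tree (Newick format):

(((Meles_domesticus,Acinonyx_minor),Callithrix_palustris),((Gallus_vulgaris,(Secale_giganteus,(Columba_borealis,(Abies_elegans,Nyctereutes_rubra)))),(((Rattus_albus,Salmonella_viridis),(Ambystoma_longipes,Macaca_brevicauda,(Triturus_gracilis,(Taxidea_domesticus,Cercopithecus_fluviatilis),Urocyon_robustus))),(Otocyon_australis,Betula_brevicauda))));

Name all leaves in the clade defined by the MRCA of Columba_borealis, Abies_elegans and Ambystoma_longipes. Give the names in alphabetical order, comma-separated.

Abies_elegans, Ambystoma_longipes, Betula_brevicauda, Cercopithecus_fluviatilis, Columba_borealis, Gallus_vulgaris, Macaca_brevicauda, Nyctereutes_rubra, Otocyon_australis, Rattus_albus, Salmonella_viridis, Secale_giganteus, Taxidea_domesticus, Triturus_gracilis, Urocyon_robustus

Tracing Columba_borealis: it sits inside (Columba_borealis,(Abies_elegans,Nyctereutes_rubra)).
Tracing Abies_elegans: it sits inside (Abies_elegans,Nyctereutes_rubra).
Tracing Ambystoma_longipes: it sits inside (Ambystoma_longipes,Macaca_brevicauda,(Triturus_gracilis,(Taxidea_domesticus,Cercopithecus_fluviatilis),Urocyon_robustus)).
The smallest clade enclosing all 3 is ((Gallus_vulgaris,(Secale_giganteus,(Columba_borealis,(Abies_elegans,Nyctereutes_rubra)))),(((Rattus_albus,Salmonella_viridis),(Ambystoma_longipes,Macaca_brevicauda,(Triturus_gracilis,(Taxidea_domesticus,Cercopithecus_fluviatilis),Urocyon_robustus))),(Otocyon_australis,Betula_brevicauda))); the answer is its 15 terminal taxa in alphabetical order.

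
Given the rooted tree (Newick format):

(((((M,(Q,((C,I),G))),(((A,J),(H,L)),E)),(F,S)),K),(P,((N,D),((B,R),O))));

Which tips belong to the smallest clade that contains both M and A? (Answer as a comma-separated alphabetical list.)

A, C, E, G, H, I, J, L, M, Q

Tracing M: it sits inside (M,(Q,((C,I),G))).
Tracing A: it sits inside (A,J).
The smallest clade enclosing both is ((M,(Q,((C,I),G))),(((A,J),(H,L)),E)); the answer is its 10 terminal taxa in alphabetical order.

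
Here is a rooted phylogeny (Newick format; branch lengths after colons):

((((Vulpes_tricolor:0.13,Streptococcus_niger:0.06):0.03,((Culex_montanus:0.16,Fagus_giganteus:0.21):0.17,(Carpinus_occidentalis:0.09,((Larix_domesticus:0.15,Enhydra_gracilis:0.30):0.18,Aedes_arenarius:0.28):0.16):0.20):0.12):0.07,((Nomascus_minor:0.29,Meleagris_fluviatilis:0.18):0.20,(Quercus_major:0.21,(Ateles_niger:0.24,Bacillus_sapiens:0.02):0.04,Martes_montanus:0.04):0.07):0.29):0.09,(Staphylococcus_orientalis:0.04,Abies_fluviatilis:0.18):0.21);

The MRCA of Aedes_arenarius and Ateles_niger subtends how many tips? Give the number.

14

The MRCA of Aedes_arenarius and Ateles_niger is the node subtending (((Vulpes_tricolor,Streptococcus_niger),((Culex_montanus,Fagus_giganteus),(Carpinus_occidentalis,((Larix_domesticus,Enhydra_gracilis),Aedes_arenarius)))),((Nomascus_minor,Meleagris_fluviatilis),(Quercus_major,(Ateles_niger,Bacillus_sapiens),Martes_montanus))).
That clade contains 14 terminal taxa: Aedes_arenarius, Ateles_niger, Bacillus_sapiens, Carpinus_occidentalis, Culex_montanus, Enhydra_gracilis, Fagus_giganteus, Larix_domesticus, Martes_montanus, Meleagris_fluviatilis, Nomascus_minor, Quercus_major, Streptococcus_niger, Vulpes_tricolor.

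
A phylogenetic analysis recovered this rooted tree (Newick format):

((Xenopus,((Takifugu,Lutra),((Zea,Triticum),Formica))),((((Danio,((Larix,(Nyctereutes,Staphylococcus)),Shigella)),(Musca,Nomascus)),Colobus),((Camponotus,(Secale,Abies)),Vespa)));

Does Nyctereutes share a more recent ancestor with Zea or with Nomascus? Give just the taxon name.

Nomascus

The MRCA of Nyctereutes and Nomascus subtends ((Danio,((Larix,(Nyctereutes,Staphylococcus)),Shigella)),(Musca,Nomascus)) (7 taxa).
The MRCA of Nyctereutes and Zea is the root, subtending the entire tree (18 taxa).
The first is nested inside the second, so Nyctereutes shares a more recent common ancestor with Nomascus.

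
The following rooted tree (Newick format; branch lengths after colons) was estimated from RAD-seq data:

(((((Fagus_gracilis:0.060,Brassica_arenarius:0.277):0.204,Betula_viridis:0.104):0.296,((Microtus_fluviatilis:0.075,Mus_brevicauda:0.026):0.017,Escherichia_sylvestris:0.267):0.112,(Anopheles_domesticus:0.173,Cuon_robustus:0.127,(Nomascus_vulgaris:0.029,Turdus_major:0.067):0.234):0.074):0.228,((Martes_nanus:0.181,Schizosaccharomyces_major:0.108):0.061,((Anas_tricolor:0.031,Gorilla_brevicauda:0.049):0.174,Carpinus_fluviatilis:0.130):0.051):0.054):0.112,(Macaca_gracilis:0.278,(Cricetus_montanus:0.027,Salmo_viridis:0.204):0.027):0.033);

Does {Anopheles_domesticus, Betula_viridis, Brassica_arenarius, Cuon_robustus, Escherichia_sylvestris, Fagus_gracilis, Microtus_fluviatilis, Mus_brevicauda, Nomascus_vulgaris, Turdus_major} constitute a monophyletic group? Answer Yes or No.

The most recent common ancestor of these taxa subtends (((Fagus_gracilis,Brassica_arenarius),Betula_viridis),((Microtus_fluviatilis,Mus_brevicauda),Escherichia_sylvestris),(Anopheles_domesticus,Cuon_robustus,(Nomascus_vulgaris,Turdus_major))).
That clade has exactly 10 tips — every listed taxon and nothing else — so the group is monophyletic.

Yes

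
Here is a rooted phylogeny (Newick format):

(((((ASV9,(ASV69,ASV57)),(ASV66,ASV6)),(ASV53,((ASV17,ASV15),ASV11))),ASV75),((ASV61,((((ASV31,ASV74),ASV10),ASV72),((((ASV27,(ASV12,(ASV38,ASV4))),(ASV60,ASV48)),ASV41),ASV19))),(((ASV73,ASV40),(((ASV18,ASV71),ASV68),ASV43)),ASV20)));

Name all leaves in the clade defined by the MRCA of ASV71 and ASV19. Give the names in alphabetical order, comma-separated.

Tracing ASV71: it sits inside (ASV18,ASV71).
Tracing ASV19: it sits inside ((((ASV27,(ASV12,(ASV38,ASV4))),(ASV60,ASV48)),ASV41),ASV19).
The smallest clade enclosing both is ((ASV61,((((ASV31,ASV74),ASV10),ASV72),((((ASV27,(ASV12,(ASV38,ASV4))),(ASV60,ASV48)),ASV41),ASV19))),(((ASV73,ASV40),(((ASV18,ASV71),ASV68),ASV43)),ASV20)); the answer is its 20 terminal taxa in alphabetical order.

ASV10, ASV12, ASV18, ASV19, ASV20, ASV27, ASV31, ASV38, ASV4, ASV40, ASV41, ASV43, ASV48, ASV60, ASV61, ASV68, ASV71, ASV72, ASV73, ASV74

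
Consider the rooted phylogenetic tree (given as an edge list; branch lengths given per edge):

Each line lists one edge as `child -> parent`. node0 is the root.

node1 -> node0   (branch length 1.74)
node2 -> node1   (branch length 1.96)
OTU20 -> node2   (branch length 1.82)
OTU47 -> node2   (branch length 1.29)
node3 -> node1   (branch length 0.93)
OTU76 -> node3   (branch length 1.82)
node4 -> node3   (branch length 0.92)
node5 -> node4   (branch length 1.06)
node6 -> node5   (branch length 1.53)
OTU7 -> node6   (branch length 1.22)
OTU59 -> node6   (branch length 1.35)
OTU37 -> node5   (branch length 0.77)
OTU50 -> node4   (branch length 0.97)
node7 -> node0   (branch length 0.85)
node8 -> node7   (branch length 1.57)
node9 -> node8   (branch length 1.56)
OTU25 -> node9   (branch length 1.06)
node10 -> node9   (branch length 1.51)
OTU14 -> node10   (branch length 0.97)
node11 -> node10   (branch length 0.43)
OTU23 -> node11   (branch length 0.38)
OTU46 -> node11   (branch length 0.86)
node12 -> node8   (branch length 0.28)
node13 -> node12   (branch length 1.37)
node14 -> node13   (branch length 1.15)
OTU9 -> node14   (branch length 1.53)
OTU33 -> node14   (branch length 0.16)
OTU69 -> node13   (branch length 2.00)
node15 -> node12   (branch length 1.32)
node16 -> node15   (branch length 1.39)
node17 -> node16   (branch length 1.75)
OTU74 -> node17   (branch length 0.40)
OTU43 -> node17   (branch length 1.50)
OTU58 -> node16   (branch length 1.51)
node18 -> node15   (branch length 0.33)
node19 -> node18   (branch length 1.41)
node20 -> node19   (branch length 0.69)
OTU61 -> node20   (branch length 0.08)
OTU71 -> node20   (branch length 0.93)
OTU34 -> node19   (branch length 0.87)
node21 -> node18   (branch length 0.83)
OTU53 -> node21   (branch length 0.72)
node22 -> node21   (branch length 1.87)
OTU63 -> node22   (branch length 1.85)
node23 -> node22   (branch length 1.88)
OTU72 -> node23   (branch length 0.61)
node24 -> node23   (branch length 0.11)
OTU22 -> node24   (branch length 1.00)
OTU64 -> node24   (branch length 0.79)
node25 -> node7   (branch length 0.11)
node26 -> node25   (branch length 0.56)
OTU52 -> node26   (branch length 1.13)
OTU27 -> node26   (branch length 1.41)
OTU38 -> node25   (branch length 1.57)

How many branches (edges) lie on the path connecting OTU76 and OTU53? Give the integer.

10

The MRCA of OTU76 and OTU53 is the root of the tree.
From OTU76 up to that node: 3 branches. From OTU53 up to the same node: 7 branches. Total: 3 + 7 = 10.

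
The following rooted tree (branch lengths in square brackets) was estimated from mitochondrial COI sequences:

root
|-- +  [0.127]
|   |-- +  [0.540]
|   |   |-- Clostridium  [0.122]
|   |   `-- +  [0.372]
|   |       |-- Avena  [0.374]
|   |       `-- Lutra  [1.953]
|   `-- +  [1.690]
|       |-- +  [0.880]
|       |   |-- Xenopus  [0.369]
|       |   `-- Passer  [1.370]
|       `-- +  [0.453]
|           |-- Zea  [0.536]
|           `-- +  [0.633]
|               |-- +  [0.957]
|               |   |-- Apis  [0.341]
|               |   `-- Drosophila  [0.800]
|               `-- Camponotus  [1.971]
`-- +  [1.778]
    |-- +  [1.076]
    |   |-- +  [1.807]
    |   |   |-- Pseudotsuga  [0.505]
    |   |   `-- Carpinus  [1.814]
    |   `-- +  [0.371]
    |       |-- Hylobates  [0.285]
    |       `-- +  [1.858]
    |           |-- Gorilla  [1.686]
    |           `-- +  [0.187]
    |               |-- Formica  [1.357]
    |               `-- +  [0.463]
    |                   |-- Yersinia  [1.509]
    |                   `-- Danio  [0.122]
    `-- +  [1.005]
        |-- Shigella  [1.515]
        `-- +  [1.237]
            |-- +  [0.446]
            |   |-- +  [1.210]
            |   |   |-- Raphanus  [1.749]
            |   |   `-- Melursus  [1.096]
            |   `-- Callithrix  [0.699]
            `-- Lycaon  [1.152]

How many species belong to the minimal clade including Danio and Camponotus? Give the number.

21

The MRCA of Danio and Camponotus is the root, so the clade is the entire tree.
That clade contains 21 terminal taxa: Apis, Avena, Callithrix, Camponotus, Carpinus, Clostridium, Danio, Drosophila, Formica, Gorilla, Hylobates, Lutra, Lycaon, Melursus, Passer, Pseudotsuga, Raphanus, Shigella, Xenopus, Yersinia, Zea.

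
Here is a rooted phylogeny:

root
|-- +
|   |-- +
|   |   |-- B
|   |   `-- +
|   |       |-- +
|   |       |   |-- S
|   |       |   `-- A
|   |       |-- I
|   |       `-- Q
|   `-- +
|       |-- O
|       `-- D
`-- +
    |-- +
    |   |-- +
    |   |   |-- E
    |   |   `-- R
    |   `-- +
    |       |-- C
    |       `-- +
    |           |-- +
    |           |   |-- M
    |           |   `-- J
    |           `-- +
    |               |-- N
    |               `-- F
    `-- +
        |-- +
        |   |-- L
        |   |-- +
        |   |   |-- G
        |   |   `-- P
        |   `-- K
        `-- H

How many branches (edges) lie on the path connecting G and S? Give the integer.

10

The MRCA of G and S is the root of the tree.
From G up to that node: 5 branches. From S up to the same node: 5 branches. Total: 5 + 5 = 10.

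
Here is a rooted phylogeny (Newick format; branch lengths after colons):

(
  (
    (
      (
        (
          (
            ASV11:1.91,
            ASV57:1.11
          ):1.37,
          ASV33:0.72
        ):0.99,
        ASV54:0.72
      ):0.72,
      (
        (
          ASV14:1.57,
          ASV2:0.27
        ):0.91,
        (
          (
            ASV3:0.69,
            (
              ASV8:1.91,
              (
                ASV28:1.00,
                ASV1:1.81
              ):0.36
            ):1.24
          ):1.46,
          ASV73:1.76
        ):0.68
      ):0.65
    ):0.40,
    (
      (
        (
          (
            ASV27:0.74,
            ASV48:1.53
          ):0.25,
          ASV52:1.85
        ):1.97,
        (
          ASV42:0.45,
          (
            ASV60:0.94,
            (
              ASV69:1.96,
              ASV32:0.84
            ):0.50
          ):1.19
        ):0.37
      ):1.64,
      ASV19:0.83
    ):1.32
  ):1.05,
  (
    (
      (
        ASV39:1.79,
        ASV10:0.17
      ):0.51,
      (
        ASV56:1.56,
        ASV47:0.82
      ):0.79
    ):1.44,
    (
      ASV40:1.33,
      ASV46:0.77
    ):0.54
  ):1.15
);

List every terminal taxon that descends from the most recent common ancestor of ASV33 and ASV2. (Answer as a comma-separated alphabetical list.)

Tracing ASV33: it sits inside ((ASV11,ASV57),ASV33).
Tracing ASV2: it sits inside (ASV14,ASV2).
The smallest clade enclosing both is ((((ASV11,ASV57),ASV33),ASV54),((ASV14,ASV2),((ASV3,(ASV8,(ASV28,ASV1))),ASV73))); the answer is its 11 terminal taxa in alphabetical order.

ASV1, ASV11, ASV14, ASV2, ASV28, ASV3, ASV33, ASV54, ASV57, ASV73, ASV8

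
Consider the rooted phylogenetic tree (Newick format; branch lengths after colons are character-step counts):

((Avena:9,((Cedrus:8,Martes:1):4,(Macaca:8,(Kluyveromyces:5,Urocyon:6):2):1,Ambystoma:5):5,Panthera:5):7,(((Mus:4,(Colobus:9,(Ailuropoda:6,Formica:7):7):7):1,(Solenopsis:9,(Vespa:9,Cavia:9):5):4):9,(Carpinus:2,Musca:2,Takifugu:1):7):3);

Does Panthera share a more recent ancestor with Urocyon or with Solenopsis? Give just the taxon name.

The MRCA of Panthera and Urocyon subtends (Avena,((Cedrus,Martes),(Macaca,(Kluyveromyces,Urocyon)),Ambystoma),Panthera) (8 taxa).
The MRCA of Panthera and Solenopsis is the root, subtending the entire tree (18 taxa).
The first is nested inside the second, so Panthera shares a more recent common ancestor with Urocyon.

Urocyon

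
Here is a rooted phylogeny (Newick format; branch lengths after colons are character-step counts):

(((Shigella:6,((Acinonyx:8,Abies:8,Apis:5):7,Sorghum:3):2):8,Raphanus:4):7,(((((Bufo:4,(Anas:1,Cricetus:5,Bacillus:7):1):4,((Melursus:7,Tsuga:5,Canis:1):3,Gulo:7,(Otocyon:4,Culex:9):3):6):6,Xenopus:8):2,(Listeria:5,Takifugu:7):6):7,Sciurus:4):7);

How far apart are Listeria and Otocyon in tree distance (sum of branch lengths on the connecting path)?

32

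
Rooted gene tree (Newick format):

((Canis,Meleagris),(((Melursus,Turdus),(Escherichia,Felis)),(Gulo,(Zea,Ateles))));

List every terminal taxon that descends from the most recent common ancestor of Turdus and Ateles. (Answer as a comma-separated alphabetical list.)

Tracing Turdus: it sits inside (Melursus,Turdus).
Tracing Ateles: it sits inside (Zea,Ateles).
The smallest clade enclosing both is (((Melursus,Turdus),(Escherichia,Felis)),(Gulo,(Zea,Ateles))); the answer is its 7 terminal taxa in alphabetical order.

Ateles, Escherichia, Felis, Gulo, Melursus, Turdus, Zea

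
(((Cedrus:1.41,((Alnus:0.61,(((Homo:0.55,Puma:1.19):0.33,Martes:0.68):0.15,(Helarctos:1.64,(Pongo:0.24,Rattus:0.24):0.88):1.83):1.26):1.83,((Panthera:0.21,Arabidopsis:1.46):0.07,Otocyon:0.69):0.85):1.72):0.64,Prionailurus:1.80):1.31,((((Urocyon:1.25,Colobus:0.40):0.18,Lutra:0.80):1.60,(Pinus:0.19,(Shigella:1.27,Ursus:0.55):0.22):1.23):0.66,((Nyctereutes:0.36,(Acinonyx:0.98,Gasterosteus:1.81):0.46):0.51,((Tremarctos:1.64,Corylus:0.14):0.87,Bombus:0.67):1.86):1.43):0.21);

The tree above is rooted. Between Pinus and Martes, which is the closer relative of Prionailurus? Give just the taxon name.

The MRCA of Prionailurus and Martes subtends ((Cedrus,((Alnus,(((Homo,Puma),Martes),(Helarctos,(Pongo,Rattus)))),((Panthera,Arabidopsis),Otocyon))),Prionailurus) (12 taxa).
The MRCA of Prionailurus and Pinus is the root, subtending the entire tree (24 taxa).
The first is nested inside the second, so Prionailurus shares a more recent common ancestor with Martes.

Martes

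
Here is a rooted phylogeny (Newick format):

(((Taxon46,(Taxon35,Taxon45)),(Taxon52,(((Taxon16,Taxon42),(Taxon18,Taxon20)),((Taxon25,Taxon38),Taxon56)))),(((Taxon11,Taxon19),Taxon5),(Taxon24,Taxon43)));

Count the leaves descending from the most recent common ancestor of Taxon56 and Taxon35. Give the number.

11

The MRCA of Taxon56 and Taxon35 is the node subtending ((Taxon46,(Taxon35,Taxon45)),(Taxon52,(((Taxon16,Taxon42),(Taxon18,Taxon20)),((Taxon25,Taxon38),Taxon56)))).
That clade contains 11 terminal taxa: Taxon16, Taxon18, Taxon20, Taxon25, Taxon35, Taxon38, Taxon42, Taxon45, Taxon46, Taxon52, Taxon56.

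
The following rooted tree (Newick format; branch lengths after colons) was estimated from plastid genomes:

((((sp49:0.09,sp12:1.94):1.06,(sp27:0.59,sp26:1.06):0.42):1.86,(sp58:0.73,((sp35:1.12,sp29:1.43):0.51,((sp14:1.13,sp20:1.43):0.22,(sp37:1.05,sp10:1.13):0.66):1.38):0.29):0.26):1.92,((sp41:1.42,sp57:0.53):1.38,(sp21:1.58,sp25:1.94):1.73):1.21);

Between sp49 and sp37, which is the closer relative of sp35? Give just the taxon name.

sp37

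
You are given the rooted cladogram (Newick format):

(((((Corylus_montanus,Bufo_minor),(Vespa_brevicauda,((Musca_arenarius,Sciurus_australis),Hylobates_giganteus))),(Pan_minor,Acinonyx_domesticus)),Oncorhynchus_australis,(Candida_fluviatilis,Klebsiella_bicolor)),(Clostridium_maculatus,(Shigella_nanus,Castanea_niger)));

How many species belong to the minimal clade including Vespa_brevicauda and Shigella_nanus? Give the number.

The MRCA of Vespa_brevicauda and Shigella_nanus is the root, so the clade is the entire tree.
That clade contains 14 terminal taxa: Acinonyx_domesticus, Bufo_minor, Candida_fluviatilis, Castanea_niger, Clostridium_maculatus, Corylus_montanus, Hylobates_giganteus, Klebsiella_bicolor, Musca_arenarius, Oncorhynchus_australis, Pan_minor, Sciurus_australis, Shigella_nanus, Vespa_brevicauda.

14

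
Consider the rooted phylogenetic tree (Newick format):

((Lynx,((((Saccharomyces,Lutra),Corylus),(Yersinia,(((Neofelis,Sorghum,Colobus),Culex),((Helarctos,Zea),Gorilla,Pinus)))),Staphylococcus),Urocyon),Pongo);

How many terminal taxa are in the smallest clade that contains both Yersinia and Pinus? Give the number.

9

The MRCA of Yersinia and Pinus is the node subtending (Yersinia,(((Neofelis,Sorghum,Colobus),Culex),((Helarctos,Zea),Gorilla,Pinus))).
That clade contains 9 terminal taxa: Colobus, Culex, Gorilla, Helarctos, Neofelis, Pinus, Sorghum, Yersinia, Zea.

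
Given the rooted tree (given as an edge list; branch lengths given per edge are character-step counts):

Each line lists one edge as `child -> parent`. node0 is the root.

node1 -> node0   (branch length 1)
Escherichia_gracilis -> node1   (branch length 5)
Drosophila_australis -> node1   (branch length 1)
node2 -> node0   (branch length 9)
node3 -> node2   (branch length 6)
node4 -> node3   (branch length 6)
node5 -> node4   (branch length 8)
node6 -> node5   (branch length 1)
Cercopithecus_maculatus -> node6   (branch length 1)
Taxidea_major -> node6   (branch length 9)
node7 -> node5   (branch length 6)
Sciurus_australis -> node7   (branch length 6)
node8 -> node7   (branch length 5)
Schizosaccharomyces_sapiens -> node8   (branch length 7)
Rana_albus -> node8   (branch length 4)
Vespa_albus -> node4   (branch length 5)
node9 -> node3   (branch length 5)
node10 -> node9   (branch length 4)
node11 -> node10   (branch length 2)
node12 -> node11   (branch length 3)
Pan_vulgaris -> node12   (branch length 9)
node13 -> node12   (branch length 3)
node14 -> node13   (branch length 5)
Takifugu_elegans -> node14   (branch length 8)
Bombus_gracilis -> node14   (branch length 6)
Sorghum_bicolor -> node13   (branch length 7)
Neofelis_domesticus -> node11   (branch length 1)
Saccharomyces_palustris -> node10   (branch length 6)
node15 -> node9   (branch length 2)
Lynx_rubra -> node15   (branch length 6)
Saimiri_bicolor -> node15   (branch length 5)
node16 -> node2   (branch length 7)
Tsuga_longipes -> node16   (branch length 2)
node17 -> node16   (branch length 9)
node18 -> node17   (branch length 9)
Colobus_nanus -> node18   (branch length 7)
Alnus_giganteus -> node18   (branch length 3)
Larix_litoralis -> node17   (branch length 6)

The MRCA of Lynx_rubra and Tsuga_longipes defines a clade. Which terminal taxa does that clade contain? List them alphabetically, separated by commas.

Tracing Lynx_rubra: it sits inside (Lynx_rubra,Saimiri_bicolor).
Tracing Tsuga_longipes: it sits inside (Tsuga_longipes,((Colobus_nanus,Alnus_giganteus),Larix_litoralis)).
The smallest clade enclosing both is (((((Cercopithecus_maculatus,Taxidea_major),(Sciurus_australis,(Schizosaccharomyces_sapiens,Rana_albus))),Vespa_albus),((((Pan_vulgaris,((Takifugu_elegans,Bombus_gracilis),Sorghum_bicolor)),Neofelis_domesticus),Saccharomyces_palustris),(Lynx_rubra,Saimiri_bicolor))),(Tsuga_longipes,((Colobus_nanus,Alnus_giganteus),Larix_litoralis))); the answer is its 18 terminal taxa in alphabetical order.

Alnus_giganteus, Bombus_gracilis, Cercopithecus_maculatus, Colobus_nanus, Larix_litoralis, Lynx_rubra, Neofelis_domesticus, Pan_vulgaris, Rana_albus, Saccharomyces_palustris, Saimiri_bicolor, Schizosaccharomyces_sapiens, Sciurus_australis, Sorghum_bicolor, Takifugu_elegans, Taxidea_major, Tsuga_longipes, Vespa_albus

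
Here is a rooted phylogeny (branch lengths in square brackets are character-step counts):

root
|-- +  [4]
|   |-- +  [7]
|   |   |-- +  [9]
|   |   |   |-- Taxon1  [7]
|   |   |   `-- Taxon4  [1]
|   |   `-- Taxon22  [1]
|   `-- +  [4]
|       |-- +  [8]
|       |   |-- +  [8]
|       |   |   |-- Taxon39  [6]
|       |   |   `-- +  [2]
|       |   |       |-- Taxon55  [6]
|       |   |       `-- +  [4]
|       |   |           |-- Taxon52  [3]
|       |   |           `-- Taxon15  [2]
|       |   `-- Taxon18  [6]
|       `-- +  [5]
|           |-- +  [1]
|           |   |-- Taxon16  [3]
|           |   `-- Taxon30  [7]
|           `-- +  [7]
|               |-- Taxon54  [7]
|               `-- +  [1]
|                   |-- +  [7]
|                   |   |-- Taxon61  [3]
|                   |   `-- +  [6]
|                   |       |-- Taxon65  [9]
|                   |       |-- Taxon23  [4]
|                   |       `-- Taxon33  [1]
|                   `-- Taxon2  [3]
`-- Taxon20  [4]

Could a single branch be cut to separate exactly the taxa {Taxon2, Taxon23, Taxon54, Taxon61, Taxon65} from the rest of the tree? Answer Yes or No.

No

The MRCA of the listed taxa subtends (Taxon54,((Taxon61,(Taxon65,Taxon23,Taxon33)),Taxon2)).
That clade also contains Taxon33, which is not in the proposed group, so the group is not monophyletic.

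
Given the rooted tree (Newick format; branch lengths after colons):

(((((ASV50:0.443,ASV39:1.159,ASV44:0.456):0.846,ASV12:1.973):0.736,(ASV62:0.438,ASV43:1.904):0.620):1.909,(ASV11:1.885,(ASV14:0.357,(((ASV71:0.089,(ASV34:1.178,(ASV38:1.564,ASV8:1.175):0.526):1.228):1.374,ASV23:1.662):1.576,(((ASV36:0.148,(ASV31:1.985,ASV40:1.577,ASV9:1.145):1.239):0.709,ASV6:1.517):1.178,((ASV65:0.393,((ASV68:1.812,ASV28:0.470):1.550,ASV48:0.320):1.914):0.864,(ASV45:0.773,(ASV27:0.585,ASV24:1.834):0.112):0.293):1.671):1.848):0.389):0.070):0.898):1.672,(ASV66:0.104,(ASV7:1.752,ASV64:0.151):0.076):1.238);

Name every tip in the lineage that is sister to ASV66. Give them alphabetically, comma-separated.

ASV66 attaches to the tree at the node subtending (ASV66,(ASV7,ASV64)).
The other lineage descending from that same node — the sister group — is (ASV7,ASV64); its 2 tips in alphabetical order are the answer.

ASV64, ASV7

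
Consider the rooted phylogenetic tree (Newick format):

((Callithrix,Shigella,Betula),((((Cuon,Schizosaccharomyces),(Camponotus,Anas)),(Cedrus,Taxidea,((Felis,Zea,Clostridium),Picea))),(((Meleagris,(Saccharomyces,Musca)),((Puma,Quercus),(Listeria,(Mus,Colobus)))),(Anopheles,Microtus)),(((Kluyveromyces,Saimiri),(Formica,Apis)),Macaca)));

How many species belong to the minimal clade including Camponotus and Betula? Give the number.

The MRCA of Camponotus and Betula is the root, so the clade is the entire tree.
That clade contains 28 terminal taxa: Anas, Anopheles, Apis, Betula, Callithrix, Camponotus, Cedrus, Clostridium, Colobus, Cuon, Felis, Formica, Kluyveromyces, Listeria, Macaca, Meleagris, Microtus, Mus, Musca, Picea, Puma, Quercus, Saccharomyces, Saimiri, Schizosaccharomyces, Shigella, Taxidea, Zea.

28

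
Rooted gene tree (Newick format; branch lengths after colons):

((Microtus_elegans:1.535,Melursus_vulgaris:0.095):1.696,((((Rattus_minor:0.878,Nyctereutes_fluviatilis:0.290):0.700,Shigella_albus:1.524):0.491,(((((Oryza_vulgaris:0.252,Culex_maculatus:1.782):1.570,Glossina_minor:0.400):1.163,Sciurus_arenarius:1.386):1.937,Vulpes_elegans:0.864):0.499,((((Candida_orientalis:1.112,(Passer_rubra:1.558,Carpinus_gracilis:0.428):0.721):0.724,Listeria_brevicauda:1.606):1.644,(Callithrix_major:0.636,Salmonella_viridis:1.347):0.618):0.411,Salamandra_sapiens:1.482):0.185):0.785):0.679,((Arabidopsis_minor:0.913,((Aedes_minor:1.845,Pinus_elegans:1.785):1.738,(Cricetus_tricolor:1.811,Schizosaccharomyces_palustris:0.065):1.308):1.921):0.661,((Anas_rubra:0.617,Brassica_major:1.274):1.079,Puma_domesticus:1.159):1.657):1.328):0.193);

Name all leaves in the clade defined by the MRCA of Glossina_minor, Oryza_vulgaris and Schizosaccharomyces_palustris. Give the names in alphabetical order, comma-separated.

Aedes_minor, Anas_rubra, Arabidopsis_minor, Brassica_major, Callithrix_major, Candida_orientalis, Carpinus_gracilis, Cricetus_tricolor, Culex_maculatus, Glossina_minor, Listeria_brevicauda, Nyctereutes_fluviatilis, Oryza_vulgaris, Passer_rubra, Pinus_elegans, Puma_domesticus, Rattus_minor, Salamandra_sapiens, Salmonella_viridis, Schizosaccharomyces_palustris, Sciurus_arenarius, Shigella_albus, Vulpes_elegans

Tracing Glossina_minor: it sits inside ((Oryza_vulgaris,Culex_maculatus),Glossina_minor).
Tracing Oryza_vulgaris: it sits inside (Oryza_vulgaris,Culex_maculatus).
Tracing Schizosaccharomyces_palustris: it sits inside (Cricetus_tricolor,Schizosaccharomyces_palustris).
The smallest clade enclosing all 3 is ((((Rattus_minor,Nyctereutes_fluviatilis),Shigella_albus),(((((Oryza_vulgaris,Culex_maculatus),Glossina_minor),Sciurus_arenarius),Vulpes_elegans),((((Candida_orientalis,(Passer_rubra,Carpinus_gracilis)),Listeria_brevicauda),(Callithrix_major,Salmonella_viridis)),Salamandra_sapiens))),((Arabidopsis_minor,((Aedes_minor,Pinus_elegans),(Cricetus_tricolor,Schizosaccharomyces_palustris))),((Anas_rubra,Brassica_major),Puma_domesticus))); the answer is its 23 terminal taxa in alphabetical order.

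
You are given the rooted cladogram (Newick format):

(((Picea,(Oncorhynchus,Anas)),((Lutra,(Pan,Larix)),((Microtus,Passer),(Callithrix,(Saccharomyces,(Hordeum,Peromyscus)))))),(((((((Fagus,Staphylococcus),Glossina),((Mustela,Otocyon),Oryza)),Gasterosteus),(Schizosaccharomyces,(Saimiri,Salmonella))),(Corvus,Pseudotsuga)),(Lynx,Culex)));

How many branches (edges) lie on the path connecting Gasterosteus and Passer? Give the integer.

10

The MRCA of Gasterosteus and Passer is the root of the tree.
From Gasterosteus up to that node: 5 branches. From Passer up to the same node: 5 branches. Total: 5 + 5 = 10.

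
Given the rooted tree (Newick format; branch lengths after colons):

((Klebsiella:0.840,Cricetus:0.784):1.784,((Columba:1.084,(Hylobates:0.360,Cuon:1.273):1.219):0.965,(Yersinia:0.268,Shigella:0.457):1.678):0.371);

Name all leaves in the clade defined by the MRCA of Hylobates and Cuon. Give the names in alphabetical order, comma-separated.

Cuon, Hylobates

Tracing Hylobates: it sits inside (Hylobates,Cuon).
Tracing Cuon: it sits inside (Hylobates,Cuon).
The smallest clade enclosing both is (Hylobates,Cuon); the answer is its 2 terminal taxa in alphabetical order.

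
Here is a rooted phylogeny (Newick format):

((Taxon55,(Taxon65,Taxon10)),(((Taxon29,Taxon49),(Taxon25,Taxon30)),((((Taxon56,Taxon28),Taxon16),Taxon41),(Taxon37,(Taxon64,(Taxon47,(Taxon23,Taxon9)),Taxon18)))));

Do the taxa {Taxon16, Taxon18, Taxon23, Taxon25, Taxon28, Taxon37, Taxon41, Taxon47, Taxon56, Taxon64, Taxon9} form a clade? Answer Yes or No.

No

The MRCA of the listed taxa subtends (((Taxon29,Taxon49),(Taxon25,Taxon30)),((((Taxon56,Taxon28),Taxon16),Taxon41),(Taxon37,(Taxon64,(Taxon47,(Taxon23,Taxon9)),Taxon18)))).
That clade also contains Taxon29, Taxon30, Taxon49, which are not in the proposed group, so the group is not monophyletic.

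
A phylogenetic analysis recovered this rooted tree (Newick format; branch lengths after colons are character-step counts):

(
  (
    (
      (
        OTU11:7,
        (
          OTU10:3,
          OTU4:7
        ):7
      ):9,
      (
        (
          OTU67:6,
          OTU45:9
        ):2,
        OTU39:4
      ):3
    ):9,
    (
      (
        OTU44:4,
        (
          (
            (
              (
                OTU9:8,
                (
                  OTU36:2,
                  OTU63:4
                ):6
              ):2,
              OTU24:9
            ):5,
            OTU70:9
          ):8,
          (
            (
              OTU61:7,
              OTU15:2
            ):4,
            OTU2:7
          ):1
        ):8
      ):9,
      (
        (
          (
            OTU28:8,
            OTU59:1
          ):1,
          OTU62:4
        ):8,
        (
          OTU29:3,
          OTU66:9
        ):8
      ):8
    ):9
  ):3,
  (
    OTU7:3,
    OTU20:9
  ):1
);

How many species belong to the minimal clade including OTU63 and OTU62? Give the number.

14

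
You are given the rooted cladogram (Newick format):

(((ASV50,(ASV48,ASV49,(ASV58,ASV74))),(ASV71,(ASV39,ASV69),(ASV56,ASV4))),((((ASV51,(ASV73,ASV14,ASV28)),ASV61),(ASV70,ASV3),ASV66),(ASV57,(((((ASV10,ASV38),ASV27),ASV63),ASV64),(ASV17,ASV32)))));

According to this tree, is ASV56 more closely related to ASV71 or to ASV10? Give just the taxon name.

The MRCA of ASV56 and ASV71 subtends (ASV71,(ASV39,ASV69),(ASV56,ASV4)) (5 taxa).
The MRCA of ASV56 and ASV10 is the root, subtending the entire tree (26 taxa).
The first is nested inside the second, so ASV56 shares a more recent common ancestor with ASV71.

ASV71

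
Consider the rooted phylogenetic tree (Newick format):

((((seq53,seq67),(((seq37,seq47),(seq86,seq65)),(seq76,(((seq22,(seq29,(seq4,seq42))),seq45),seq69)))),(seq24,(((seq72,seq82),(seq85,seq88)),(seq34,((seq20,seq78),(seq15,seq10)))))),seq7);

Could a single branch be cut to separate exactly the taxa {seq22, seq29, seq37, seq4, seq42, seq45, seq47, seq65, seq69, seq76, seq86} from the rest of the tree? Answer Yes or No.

The most recent common ancestor of these taxa subtends (((seq37,seq47),(seq86,seq65)),(seq76,(((seq22,(seq29,(seq4,seq42))),seq45),seq69))).
That clade has exactly 11 tips — every listed taxon and nothing else — so the group is monophyletic.

Yes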